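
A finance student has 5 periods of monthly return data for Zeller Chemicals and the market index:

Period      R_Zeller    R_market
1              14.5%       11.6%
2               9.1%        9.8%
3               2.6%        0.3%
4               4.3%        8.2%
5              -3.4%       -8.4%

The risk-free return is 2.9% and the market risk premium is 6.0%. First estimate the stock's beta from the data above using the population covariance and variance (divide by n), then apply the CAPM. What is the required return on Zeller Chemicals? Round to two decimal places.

Mean R_i = (14.5 + 9.1 + 2.6 + 4.3 − 3.4) / 5 = 5.4200%
Mean R_m = (11.6 + 9.8 + 0.3 + 8.2 − 8.4) / 5 = 4.3000%
Σ(R_i − R̄_i)(R_m − R̄_m) = 205.4500  ⇒  Cov = 205.4500 / 5 = 41.0900
Σ(R_m − R̄_m)² = 276.0400  ⇒  Var(R_m) = 276.0400 / 5 = 55.2080
β = Cov / Var(R_m) = 41.0900 / 55.2080 = 0.7443
E(R) = R_f + β × MRP = 2.9% + 0.7443 × 6.0% = 7.37%

7.37%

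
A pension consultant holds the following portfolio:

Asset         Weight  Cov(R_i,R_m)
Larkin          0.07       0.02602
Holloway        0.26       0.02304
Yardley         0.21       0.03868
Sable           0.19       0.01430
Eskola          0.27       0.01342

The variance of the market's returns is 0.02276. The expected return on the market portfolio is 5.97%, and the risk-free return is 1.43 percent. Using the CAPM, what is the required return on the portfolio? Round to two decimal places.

β_Larkin = 0.02602 / 0.02276 = 1.1432
β_Holloway = 0.02304 / 0.02276 = 1.0123
β_Yardley = 0.03868 / 0.02276 = 1.6995
β_Sable = 0.01430 / 0.02276 = 0.6283
β_Eskola = 0.01342 / 0.02276 = 0.5896
β_P = Σ w_i β_i = 0.07×1.1432 + 0.26×1.0123 + 0.21×1.6995 + 0.19×0.6283 + 0.27×0.5896 = 0.9787
MRP = 5.97% − 1.43% = 4.54%
E(R_P) = R_f + β_P × MRP = 1.43% + 0.9787 × 4.54% = 5.87%

5.87%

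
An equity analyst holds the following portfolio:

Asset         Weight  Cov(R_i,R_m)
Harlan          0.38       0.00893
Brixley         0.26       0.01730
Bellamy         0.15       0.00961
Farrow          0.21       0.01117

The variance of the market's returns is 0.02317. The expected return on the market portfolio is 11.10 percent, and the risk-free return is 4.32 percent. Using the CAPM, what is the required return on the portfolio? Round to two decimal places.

β_Harlan = 0.00893 / 0.02317 = 0.3854
β_Brixley = 0.01730 / 0.02317 = 0.7467
β_Bellamy = 0.00961 / 0.02317 = 0.4148
β_Farrow = 0.01117 / 0.02317 = 0.4821
β_P = Σ w_i β_i = 0.38×0.3854 + 0.26×0.7467 + 0.15×0.4148 + 0.21×0.4821 = 0.5041
MRP = 11.10% − 4.32% = 6.78%
E(R_P) = R_f + β_P × MRP = 4.32% + 0.5041 × 6.78% = 7.74%

7.74%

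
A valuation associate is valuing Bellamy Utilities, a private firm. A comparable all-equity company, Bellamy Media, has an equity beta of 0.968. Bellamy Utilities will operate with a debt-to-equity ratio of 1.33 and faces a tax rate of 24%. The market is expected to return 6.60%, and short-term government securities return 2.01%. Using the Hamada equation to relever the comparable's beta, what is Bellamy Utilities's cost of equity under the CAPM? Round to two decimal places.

β_L = β_U × [1 + (1 − t)(D/E)] = 0.968 × [1 + (1 − 0.24) × 1.33]
    = 0.968 × [1 + 0.76 × 1.33] = 0.968 × 2.0108 = 1.9465
MRP = 6.60% − 2.01% = 4.59%
E(R) = R_f + β_L × MRP = 2.01% + 1.9465 × 4.59% = 10.94%

10.94%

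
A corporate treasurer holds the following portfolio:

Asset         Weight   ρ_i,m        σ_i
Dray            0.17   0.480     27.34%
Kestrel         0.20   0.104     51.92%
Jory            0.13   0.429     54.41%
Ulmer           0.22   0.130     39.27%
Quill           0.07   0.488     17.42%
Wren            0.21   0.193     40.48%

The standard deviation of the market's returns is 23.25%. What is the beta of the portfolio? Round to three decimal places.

β_Dray = 0.480 × 27.34% / 23.25% = 0.5644
β_Kestrel = 0.104 × 51.92% / 23.25% = 0.2322
β_Jory = 0.429 × 54.41% / 23.25% = 1.0040
β_Ulmer = 0.130 × 39.27% / 23.25% = 0.2196
β_Quill = 0.488 × 17.42% / 23.25% = 0.3656
β_Wren = 0.193 × 40.48% / 23.25% = 0.3360
β_P = Σ w_i β_i = 0.17×0.5644 + 0.20×0.2322 + 0.13×1.0040 + 0.22×0.2196 + 0.07×0.3656 + 0.21×0.3360 = 0.4174

0.417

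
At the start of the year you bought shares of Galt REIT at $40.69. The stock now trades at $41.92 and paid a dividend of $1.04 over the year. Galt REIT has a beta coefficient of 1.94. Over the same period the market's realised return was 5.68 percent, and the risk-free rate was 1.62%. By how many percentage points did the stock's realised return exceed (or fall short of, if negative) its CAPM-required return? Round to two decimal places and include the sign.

-3.92%

Realised HPR = (P1 + D1 − P0) / P0 = (41.92 + 1.04 − 40.69) / 40.69 = 2.27 / 40.69 = 5.5788%
MRP = 5.68% − 1.62% = 4.06%
CAPM required = R_f + β·MRP = 1.62% + 1.94 × 4.06% = 9.4964%
α = realised − required = 5.5788% − 9.4964% = -3.92%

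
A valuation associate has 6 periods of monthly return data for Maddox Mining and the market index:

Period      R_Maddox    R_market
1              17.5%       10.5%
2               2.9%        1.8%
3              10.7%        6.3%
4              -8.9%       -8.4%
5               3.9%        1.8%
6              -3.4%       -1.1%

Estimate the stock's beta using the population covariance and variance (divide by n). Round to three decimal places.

Mean R_i = (17.5 + 2.9 + 10.7 − 8.9 + 3.9 − 3.4) / 6 = 3.7833%
Mean R_m = (10.5 + 1.8 + 6.3 − 8.4 + 1.8 − 1.1) / 6 = 1.8167%
Σ(R_i − R̄_i)(R_m − R̄_m) = 300.6617  ⇒  Cov = 300.6617 / 6 = 50.1103
Σ(R_m − R̄_m)² = 208.3883  ⇒  Var(R_m) = 208.3883 / 6 = 34.7314
β = Cov / Var(R_m) = 50.1103 / 34.7314 = 1.4428

1.443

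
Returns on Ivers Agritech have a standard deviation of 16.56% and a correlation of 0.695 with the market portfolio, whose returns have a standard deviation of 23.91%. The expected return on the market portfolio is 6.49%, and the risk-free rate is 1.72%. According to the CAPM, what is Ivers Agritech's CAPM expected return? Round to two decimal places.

4.02%

β = ρ × σ_i / σ_m = 0.695 × 16.56% / 23.91% = 0.4814
MRP = 6.49% − 1.72% = 4.77%
E(R) = 1.72% + 0.4814 × 4.77% = 4.02%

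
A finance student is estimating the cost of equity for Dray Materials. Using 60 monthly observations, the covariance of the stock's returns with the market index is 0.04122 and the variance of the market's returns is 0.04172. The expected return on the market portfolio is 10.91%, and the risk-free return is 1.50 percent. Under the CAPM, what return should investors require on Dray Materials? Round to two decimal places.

β = Cov(R_i, R_m) / Var(R_m) = 0.04122 / 0.04172 = 0.9880
MRP = 10.91% − 1.50% = 9.41%
E(R) = R_f + β × MRP = 1.50% + 0.9880 × 9.41% = 10.80%

10.80%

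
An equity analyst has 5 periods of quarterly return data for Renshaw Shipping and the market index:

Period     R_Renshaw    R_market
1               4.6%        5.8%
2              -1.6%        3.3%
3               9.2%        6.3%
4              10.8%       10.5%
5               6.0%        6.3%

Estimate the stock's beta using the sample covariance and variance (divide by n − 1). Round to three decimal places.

1.635

Mean R_i = (4.6 − 1.6 + 9.2 + 10.8 + 6.0) / 5 = 5.8000%
Mean R_m = (5.8 + 3.3 + 6.3 + 10.5 + 6.3) / 5 = 6.4400%
Σ(R_i − R̄_i)(R_m − R̄_m) = 43.8000  ⇒  Cov = 43.8000 / 4 = 10.9500
Σ(R_m − R̄_m)² = 26.7920  ⇒  Var(R_m) = 26.7920 / 4 = 6.6980
β = Cov / Var(R_m) = 10.9500 / 6.6980 = 1.6348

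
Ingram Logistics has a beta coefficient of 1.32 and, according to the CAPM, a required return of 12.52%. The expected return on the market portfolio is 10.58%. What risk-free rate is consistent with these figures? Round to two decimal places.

4.52%

E(R) = R_f + β(E(R_m) − R_f) = R_f(1 − β) + β·E(R_m)
12.52% = R_f × (1 − 1.32) + 1.32 × 10.58%
12.52% = R_f × -0.32 + 13.9656%
R_f = (12.52% − 13.9656%) / -0.32 = 4.52%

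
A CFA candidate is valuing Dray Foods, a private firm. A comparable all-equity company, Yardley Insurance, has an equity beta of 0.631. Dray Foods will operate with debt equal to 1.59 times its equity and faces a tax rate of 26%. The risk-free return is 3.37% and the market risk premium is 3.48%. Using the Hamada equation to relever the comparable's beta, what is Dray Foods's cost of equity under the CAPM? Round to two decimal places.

β_L = β_U × [1 + (1 − t)(D/E)] = 0.631 × [1 + (1 − 0.26) × 1.59]
    = 0.631 × [1 + 0.74 × 1.59] = 0.631 × 2.1766 = 1.3734
E(R) = R_f + β_L × MRP = 3.37% + 1.3734 × 3.48% = 8.15%

8.15%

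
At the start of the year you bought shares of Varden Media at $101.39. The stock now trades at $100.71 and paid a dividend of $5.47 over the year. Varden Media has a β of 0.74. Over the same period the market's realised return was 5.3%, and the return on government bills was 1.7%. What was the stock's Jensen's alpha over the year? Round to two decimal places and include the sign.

Realised HPR = (P1 + D1 − P0) / P0 = (100.71 + 5.47 − 101.39) / 101.39 = 4.79 / 101.39 = 4.7243%
MRP = 5.3% − 1.7% = 3.60%
CAPM required = R_f + β·MRP = 1.7% + 0.74 × 3.6% = 4.3640%
α = realised − required = 4.7243% − 4.3640% = +0.36%

+0.36%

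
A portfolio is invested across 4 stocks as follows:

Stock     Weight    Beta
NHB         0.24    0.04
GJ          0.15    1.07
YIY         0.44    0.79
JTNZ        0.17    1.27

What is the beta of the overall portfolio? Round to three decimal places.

0.734

β_P = Σ w_i β_i = 0.24×0.04 + 0.15×1.07 + 0.44×0.79 + 0.17×1.27 = 0.7336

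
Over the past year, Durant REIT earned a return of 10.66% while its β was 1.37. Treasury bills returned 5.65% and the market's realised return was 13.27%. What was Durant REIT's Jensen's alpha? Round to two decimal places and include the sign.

-5.43%

Market excess return = 13.27% − 5.65% = 7.62%
CAPM benchmark = R_f + β(R_m − R_f) = 5.65% + 1.37 × 7.62% = 16.0894%
α = actual − benchmark = 10.66% − 16.0894% = -5.43%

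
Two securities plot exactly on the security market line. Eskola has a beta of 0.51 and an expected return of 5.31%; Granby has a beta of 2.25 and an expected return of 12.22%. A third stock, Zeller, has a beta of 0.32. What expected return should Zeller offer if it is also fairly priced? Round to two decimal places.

MRP (SML slope) = (12.22% − 5.31%) / (2.25 − 0.51) = 6.91% / 1.74 = 3.9713%
R_f (intercept) = 5.31% − 0.51 × 3.9713% = 3.2846%
E(R_Zeller) = R_f + β × MRP = 3.2846% + 0.32 × 3.9713% = 4.56%

4.56%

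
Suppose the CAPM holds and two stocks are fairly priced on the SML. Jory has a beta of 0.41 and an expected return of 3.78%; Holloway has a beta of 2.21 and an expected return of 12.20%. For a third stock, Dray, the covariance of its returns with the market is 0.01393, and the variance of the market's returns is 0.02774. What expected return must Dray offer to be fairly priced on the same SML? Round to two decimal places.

4.21%

MRP = (12.20% − 3.78%) / (2.21 − 0.41) = 4.6778%
R_f = 3.78% − 0.41 × 4.6778% = 1.8621%
β_Dray = Cov / Var(R_m) = 0.01393 / 0.02774 = 0.5022
E(R_Dray) = R_f + β × MRP = 1.8621% + 0.5022 × 4.6778% = 4.21%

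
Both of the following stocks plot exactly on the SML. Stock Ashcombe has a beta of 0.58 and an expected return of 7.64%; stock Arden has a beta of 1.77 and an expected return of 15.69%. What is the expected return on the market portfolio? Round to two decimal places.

Both satisfy E(R) = R_f + β·MRP, so the slope of the SML is
MRP = (15.69% − 7.64%) / (1.77 − 0.58) = 8.05% / 1.19 = 6.7647%
R_f = E(R_Ashcombe) − β_Ashcombe·MRP = 7.64% − 0.58 × 6.7647% = 3.7165%
E(R_m) = R_f + MRP = 3.7165% + 6.7647% = 10.48%

10.48%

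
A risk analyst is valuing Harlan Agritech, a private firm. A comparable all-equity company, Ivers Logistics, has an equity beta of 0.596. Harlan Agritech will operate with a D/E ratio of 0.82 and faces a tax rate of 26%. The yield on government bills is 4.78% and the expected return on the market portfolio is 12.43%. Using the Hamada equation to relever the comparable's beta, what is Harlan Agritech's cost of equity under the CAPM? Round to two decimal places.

12.11%

β_L = β_U × [1 + (1 − t)(D/E)] = 0.596 × [1 + (1 − 0.26) × 0.82]
    = 0.596 × [1 + 0.74 × 0.82] = 0.596 × 1.6068 = 0.9577
MRP = 12.43% − 4.78% = 7.65%
E(R) = R_f + β_L × MRP = 4.78% + 0.9577 × 7.65% = 12.11%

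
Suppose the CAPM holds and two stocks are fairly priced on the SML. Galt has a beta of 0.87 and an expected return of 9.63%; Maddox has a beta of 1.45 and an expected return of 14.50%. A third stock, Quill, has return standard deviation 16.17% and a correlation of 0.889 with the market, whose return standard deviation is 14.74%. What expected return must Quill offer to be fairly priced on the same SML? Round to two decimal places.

MRP = (14.50% − 9.63%) / (1.45 − 0.87) = 8.3966%
R_f = 9.63% − 0.87 × 8.3966% = 2.3250%
β_Quill = ρ·σ_i/σ_m = 0.889 × 16.17 / 14.74 = 0.9752
E(R_Quill) = R_f + β × MRP = 2.3250% + 0.9752 × 8.3966% = 10.51%

10.51%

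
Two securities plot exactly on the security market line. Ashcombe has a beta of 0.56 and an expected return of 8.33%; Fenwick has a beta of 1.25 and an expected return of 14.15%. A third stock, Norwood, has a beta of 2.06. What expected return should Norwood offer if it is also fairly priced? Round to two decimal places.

MRP (SML slope) = (14.15% − 8.33%) / (1.25 − 0.56) = 5.82% / 0.69 = 8.4348%
R_f (intercept) = 8.33% − 0.56 × 8.4348% = 3.6065%
E(R_Norwood) = R_f + β × MRP = 3.6065% + 2.06 × 8.4348% = 20.98%

20.98%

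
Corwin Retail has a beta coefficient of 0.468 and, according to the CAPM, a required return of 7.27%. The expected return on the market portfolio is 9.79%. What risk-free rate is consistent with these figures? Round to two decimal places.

E(R) = R_f + β(E(R_m) − R_f) = R_f(1 − β) + β·E(R_m)
7.27% = R_f × (1 − 0.468) + 0.468 × 9.79%
7.27% = R_f × 0.532 + 4.58172%
R_f = (7.27% − 4.58172%) / 0.532 = 5.05%

5.05%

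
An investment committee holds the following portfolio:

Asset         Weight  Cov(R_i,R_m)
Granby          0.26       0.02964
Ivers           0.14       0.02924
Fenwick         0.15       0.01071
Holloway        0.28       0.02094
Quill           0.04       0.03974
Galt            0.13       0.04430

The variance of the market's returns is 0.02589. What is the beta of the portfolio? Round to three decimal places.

1.028

β_Granby = 0.02964 / 0.02589 = 1.1448
β_Ivers = 0.02924 / 0.02589 = 1.1294
β_Fenwick = 0.01071 / 0.02589 = 0.4137
β_Holloway = 0.02094 / 0.02589 = 0.8088
β_Quill = 0.03974 / 0.02589 = 1.5350
β_Galt = 0.04430 / 0.02589 = 1.7111
β_P = Σ w_i β_i = 0.26×1.1448 + 0.14×1.1294 + 0.15×0.4137 + 0.28×0.8088 + 0.04×1.5350 + 0.13×1.7111 = 1.0281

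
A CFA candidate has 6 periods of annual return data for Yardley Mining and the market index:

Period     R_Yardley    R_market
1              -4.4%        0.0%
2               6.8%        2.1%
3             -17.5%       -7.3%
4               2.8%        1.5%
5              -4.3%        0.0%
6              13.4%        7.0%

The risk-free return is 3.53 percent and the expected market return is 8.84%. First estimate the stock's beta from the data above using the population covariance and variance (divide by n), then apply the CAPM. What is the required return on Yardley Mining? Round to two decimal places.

Mean R_i = (-4.4 + 6.8 − 17.5 + 2.8 − 4.3 + 13.4) / 6 = -0.5333%
Mean R_m = (0.0 + 2.1 − 7.3 + 1.5 + 0.0 + 7.0) / 6 = 0.5500%
Σ(R_i − R̄_i)(R_m − R̄_m) = 241.7900  ⇒  Cov = 241.7900 / 6 = 40.2983
Σ(R_m − R̄_m)² = 107.1350  ⇒  Var(R_m) = 107.1350 / 6 = 17.8558
β = Cov / Var(R_m) = 40.2983 / 17.8558 = 2.2569
MRP = 8.84% − 3.53% = 5.31%
E(R) = R_f + β × MRP = 3.53% + 2.2569 × 5.31% = 15.51%

15.51%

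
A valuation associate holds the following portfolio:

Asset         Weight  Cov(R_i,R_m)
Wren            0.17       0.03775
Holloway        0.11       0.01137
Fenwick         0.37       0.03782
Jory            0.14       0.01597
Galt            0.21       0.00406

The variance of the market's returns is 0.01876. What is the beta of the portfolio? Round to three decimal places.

1.319

β_Wren = 0.03775 / 0.01876 = 2.0123
β_Holloway = 0.01137 / 0.01876 = 0.6061
β_Fenwick = 0.03782 / 0.01876 = 2.0160
β_Jory = 0.01597 / 0.01876 = 0.8513
β_Galt = 0.00406 / 0.01876 = 0.2164
β_P = Σ w_i β_i = 0.17×2.0123 + 0.11×0.6061 + 0.37×2.0160 + 0.14×0.8513 + 0.21×0.2164 = 1.3193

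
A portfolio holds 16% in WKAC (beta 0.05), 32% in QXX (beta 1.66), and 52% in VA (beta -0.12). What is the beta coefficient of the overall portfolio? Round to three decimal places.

β_P = Σ w_i β_i = 0.16×0.05 + 0.32×1.66 + 0.52×-0.12 = 0.4768

0.477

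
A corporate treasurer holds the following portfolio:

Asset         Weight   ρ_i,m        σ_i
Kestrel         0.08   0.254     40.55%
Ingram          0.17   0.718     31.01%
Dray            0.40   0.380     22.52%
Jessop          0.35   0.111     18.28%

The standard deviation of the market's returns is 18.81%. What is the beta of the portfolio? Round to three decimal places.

0.465

β_Kestrel = 0.254 × 40.55% / 18.81% = 0.5476
β_Ingram = 0.718 × 31.01% / 18.81% = 1.1837
β_Dray = 0.380 × 22.52% / 18.81% = 0.4549
β_Jessop = 0.111 × 18.28% / 18.81% = 0.1079
β_P = Σ w_i β_i = 0.08×0.5476 + 0.17×1.1837 + 0.40×0.4549 + 0.35×0.1079 = 0.4648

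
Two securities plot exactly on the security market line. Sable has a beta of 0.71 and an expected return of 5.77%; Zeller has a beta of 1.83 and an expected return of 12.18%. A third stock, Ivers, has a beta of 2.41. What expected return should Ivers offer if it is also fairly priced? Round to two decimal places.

15.50%

MRP (SML slope) = (12.18% − 5.77%) / (1.83 − 0.71) = 6.41% / 1.12 = 5.7232%
R_f (intercept) = 5.77% − 0.71 × 5.7232% = 1.7065%
E(R_Ivers) = R_f + β × MRP = 1.7065% + 2.41 × 5.7232% = 15.50%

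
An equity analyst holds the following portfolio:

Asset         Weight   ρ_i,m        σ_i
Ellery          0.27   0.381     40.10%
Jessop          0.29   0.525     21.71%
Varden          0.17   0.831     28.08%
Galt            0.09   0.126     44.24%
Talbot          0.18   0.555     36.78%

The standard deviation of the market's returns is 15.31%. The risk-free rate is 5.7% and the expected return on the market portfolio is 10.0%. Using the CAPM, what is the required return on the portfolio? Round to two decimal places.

10.07%

β_Ellery = 0.381 × 40.10% / 15.31% = 0.9979
β_Jessop = 0.525 × 21.71% / 15.31% = 0.7445
β_Varden = 0.831 × 28.08% / 15.31% = 1.5241
β_Galt = 0.126 × 44.24% / 15.31% = 0.3641
β_Talbot = 0.555 × 36.78% / 15.31% = 1.3333
β_P = Σ w_i β_i = 0.27×0.9979 + 0.29×0.7445 + 0.17×1.5241 + 0.09×0.3641 + 0.18×1.3333 = 1.0172
MRP = 10.0% − 5.7% = 4.30%
E(R_P) = R_f + β_P × MRP = 5.7% + 1.0172 × 4.3% = 10.07%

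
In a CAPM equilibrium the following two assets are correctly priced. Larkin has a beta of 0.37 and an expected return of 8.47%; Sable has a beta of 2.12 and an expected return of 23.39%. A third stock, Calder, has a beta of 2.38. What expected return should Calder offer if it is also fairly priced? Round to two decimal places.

25.61%

MRP (SML slope) = (23.39% − 8.47%) / (2.12 − 0.37) = 14.92% / 1.75 = 8.5257%
R_f (intercept) = 8.47% − 0.37 × 8.5257% = 5.3155%
E(R_Calder) = R_f + β × MRP = 5.3155% + 2.38 × 8.5257% = 25.61%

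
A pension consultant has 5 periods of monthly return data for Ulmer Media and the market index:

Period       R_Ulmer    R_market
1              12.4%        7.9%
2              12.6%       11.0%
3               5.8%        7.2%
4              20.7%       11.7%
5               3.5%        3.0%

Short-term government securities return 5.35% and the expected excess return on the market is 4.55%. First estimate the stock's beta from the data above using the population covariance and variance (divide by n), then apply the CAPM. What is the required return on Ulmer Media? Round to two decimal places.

Mean R_i = (12.4 + 12.6 + 5.8 + 20.7 + 3.5) / 5 = 11.0000%
Mean R_m = (7.9 + 11.0 + 7.2 + 11.7 + 3.0) / 5 = 8.1600%
Σ(R_i − R̄_i)(R_m − R̄_m) = 82.2100  ⇒  Cov = 82.2100 / 5 = 16.4420
Σ(R_m − R̄_m)² = 48.2120  ⇒  Var(R_m) = 48.2120 / 5 = 9.6424
β = Cov / Var(R_m) = 16.4420 / 9.6424 = 1.7052
E(R) = R_f + β × MRP = 5.35% + 1.7052 × 4.55% = 13.11%

13.11%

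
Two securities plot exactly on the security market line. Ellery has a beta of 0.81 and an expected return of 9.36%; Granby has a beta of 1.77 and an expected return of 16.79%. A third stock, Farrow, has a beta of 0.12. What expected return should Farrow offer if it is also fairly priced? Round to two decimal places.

MRP (SML slope) = (16.79% − 9.36%) / (1.77 − 0.81) = 7.43% / 0.96 = 7.7396%
R_f (intercept) = 9.36% − 0.81 × 7.7396% = 3.0909%
E(R_Farrow) = R_f + β × MRP = 3.0909% + 0.12 × 7.7396% = 4.02%

4.02%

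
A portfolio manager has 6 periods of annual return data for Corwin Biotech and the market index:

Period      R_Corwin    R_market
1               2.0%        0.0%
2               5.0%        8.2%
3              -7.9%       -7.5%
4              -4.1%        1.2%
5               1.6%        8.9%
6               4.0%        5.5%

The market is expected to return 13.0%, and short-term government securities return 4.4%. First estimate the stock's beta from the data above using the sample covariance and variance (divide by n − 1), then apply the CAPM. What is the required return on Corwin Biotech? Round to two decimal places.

10.28%

Mean R_i = (2.0 + 5.0 − 7.9 − 4.1 + 1.6 + 4.0) / 6 = 0.1000%
Mean R_m = (0.0 + 8.2 − 7.5 + 1.2 + 8.9 + 5.5) / 6 = 2.7167%
Σ(R_i − R̄_i)(R_m − R̄_m) = 129.9400  ⇒  Cov = 129.9400 / 5 = 25.9880
Σ(R_m − R̄_m)² = 190.1083  ⇒  Var(R_m) = 190.1083 / 5 = 38.0217
β = Cov / Var(R_m) = 25.9880 / 38.0217 = 0.6835
MRP = 13.0% − 4.4% = 8.60%
E(R) = R_f + β × MRP = 4.4% + 0.6835 × 8.6% = 10.28%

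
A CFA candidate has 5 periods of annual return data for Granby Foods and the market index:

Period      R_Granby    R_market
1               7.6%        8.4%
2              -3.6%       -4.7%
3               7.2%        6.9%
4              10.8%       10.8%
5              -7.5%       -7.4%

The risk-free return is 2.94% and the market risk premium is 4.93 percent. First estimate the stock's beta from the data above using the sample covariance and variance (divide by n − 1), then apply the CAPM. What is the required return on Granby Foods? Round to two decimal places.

Mean R_i = (7.6 − 3.6 + 7.2 + 10.8 − 7.5) / 5 = 2.9000%
Mean R_m = (8.4 − 4.7 + 6.9 + 10.8 − 7.4) / 5 = 2.8000%
Σ(R_i − R̄_i)(R_m − R̄_m) = 261.9800  ⇒  Cov = 261.9800 / 4 = 65.4950
Σ(R_m − R̄_m)² = 272.4600  ⇒  Var(R_m) = 272.4600 / 4 = 68.1150
β = Cov / Var(R_m) = 65.4950 / 68.1150 = 0.9615
E(R) = R_f + β × MRP = 2.94% + 0.9615 × 4.93% = 7.68%

7.68%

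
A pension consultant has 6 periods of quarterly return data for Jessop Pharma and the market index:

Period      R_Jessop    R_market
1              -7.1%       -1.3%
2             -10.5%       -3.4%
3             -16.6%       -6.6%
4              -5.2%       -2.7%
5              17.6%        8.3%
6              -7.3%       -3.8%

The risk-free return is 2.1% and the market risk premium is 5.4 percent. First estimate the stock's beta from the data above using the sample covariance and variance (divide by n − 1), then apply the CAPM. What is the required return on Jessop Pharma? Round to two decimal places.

Mean R_i = (-7.1 − 10.5 − 16.6 − 5.2 + 17.6 − 7.3) / 6 = -4.8500%
Mean R_m = (-1.3 − 3.4 − 6.6 − 2.7 + 8.3 − 3.8) / 6 = -1.5833%
Σ(R_i − R̄_i)(R_m − R̄_m) = 296.2750  ⇒  Cov = 296.2750 / 5 = 59.2550
Σ(R_m − R̄_m)² = 132.3883  ⇒  Var(R_m) = 132.3883 / 5 = 26.4777
β = Cov / Var(R_m) = 59.2550 / 26.4777 = 2.2379
E(R) = R_f + β × MRP = 2.1% + 2.2379 × 5.4% = 14.18%

14.18%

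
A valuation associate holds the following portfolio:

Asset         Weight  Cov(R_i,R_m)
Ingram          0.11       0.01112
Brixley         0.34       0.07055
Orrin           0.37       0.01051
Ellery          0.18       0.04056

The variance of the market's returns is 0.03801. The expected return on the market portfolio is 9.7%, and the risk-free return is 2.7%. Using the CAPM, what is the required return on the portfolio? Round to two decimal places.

9.40%

β_Ingram = 0.01112 / 0.03801 = 0.2926
β_Brixley = 0.07055 / 0.03801 = 1.8561
β_Orrin = 0.01051 / 0.03801 = 0.2765
β_Ellery = 0.04056 / 0.03801 = 1.0671
β_P = Σ w_i β_i = 0.11×0.2926 + 0.34×1.8561 + 0.37×0.2765 + 0.18×1.0671 = 0.9576
MRP = 9.7% − 2.7% = 7.00%
E(R_P) = R_f + β_P × MRP = 2.7% + 0.9576 × 7.0% = 9.40%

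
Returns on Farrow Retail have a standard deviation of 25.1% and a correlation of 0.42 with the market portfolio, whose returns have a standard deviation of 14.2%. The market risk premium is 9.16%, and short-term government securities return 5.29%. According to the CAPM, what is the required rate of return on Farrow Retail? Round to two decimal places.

β = ρ × σ_i / σ_m = 0.42 × 25.1% / 14.2% = 0.7424
E(R) = 5.29% + 0.7424 × 9.16% = 12.09%

12.09%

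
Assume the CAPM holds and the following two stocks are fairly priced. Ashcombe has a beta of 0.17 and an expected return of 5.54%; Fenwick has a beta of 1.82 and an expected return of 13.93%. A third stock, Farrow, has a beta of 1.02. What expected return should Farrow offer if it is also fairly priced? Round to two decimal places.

MRP (SML slope) = (13.93% − 5.54%) / (1.82 − 0.17) = 8.39% / 1.65 = 5.0848%
R_f (intercept) = 5.54% − 0.17 × 5.0848% = 4.6756%
E(R_Farrow) = R_f + β × MRP = 4.6756% + 1.02 × 5.0848% = 9.86%

9.86%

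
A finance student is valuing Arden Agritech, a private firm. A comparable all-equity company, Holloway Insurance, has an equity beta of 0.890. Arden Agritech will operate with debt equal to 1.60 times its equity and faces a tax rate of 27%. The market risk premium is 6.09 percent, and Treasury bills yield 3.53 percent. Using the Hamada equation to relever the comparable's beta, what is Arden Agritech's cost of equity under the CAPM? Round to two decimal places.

15.28%

β_L = β_U × [1 + (1 − t)(D/E)] = 0.890 × [1 + (1 − 0.27) × 1.60]
    = 0.890 × [1 + 0.73 × 1.60] = 0.890 × 2.1680 = 1.9295
E(R) = R_f + β_L × MRP = 3.53% + 1.9295 × 6.09% = 15.28%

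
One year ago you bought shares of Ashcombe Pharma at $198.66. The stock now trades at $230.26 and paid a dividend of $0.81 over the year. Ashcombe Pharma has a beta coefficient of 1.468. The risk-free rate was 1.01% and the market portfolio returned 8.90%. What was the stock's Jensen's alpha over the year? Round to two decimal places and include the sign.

+3.72%

Realised HPR = (P1 + D1 − P0) / P0 = (230.26 + 0.81 − 198.66) / 198.66 = 32.41 / 198.66 = 16.3143%
MRP = 8.90% − 1.01% = 7.89%
CAPM required = R_f + β·MRP = 1.01% + 1.468 × 7.89% = 12.59252%
α = realised − required = 16.3143% − 12.59252% = +3.72%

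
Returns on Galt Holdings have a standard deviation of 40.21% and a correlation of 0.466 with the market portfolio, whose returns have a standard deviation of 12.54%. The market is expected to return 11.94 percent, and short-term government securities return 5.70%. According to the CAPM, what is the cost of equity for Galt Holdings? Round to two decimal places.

β = ρ × σ_i / σ_m = 0.466 × 40.21% / 12.54% = 1.4942
MRP = 11.94% − 5.70% = 6.24%
E(R) = 5.70% + 1.4942 × 6.24% = 15.02%

15.02%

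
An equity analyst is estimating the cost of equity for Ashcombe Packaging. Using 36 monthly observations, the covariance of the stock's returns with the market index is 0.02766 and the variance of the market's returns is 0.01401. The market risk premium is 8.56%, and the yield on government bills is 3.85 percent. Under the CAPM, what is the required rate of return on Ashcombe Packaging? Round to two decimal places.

β = Cov(R_i, R_m) / Var(R_m) = 0.02766 / 0.01401 = 1.9743
E(R) = R_f + β × MRP = 3.85% + 1.9743 × 8.56% = 20.75%

20.75%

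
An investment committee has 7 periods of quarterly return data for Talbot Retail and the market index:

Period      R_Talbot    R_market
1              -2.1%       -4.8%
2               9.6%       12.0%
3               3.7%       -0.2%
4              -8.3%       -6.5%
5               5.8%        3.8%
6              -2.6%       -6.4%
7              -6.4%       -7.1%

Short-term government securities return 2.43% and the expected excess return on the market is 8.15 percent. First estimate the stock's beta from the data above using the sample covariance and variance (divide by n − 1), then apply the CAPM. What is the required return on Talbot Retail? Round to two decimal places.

Mean R_i = (-2.1 + 9.6 + 3.7 − 8.3 + 5.8 − 2.6 − 6.4) / 7 = -0.0429%
Mean R_m = (-4.8 + 12.0 − 0.2 − 6.5 + 3.8 − 6.4 − 7.1) / 7 = -1.3143%
Σ(R_i − R̄_i)(R_m − R̄_m) = 262.2157  ⇒  Cov = 262.2157 / 6 = 43.7026
Σ(R_m − R̄_m)² = 303.0486  ⇒  Var(R_m) = 303.0486 / 6 = 50.5081
β = Cov / Var(R_m) = 43.7026 / 50.5081 = 0.8653
E(R) = R_f + β × MRP = 2.43% + 0.8653 × 8.15% = 9.48%

9.48%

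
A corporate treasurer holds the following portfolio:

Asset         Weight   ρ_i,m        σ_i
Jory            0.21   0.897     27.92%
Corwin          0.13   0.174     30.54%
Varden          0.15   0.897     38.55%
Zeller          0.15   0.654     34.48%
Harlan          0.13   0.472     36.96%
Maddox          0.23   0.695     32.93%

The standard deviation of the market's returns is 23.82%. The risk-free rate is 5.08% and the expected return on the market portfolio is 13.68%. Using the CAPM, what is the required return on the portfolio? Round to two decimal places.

β_Jory = 0.897 × 27.92% / 23.82% = 1.0514
β_Corwin = 0.174 × 30.54% / 23.82% = 0.2231
β_Varden = 0.897 × 38.55% / 23.82% = 1.4517
β_Zeller = 0.654 × 34.48% / 23.82% = 0.9467
β_Harlan = 0.472 × 36.96% / 23.82% = 0.7324
β_Maddox = 0.695 × 32.93% / 23.82% = 0.9608
β_P = Σ w_i β_i = 0.21×1.0514 + 0.13×0.2231 + 0.15×1.4517 + 0.15×0.9467 + 0.13×0.7324 + 0.23×0.9608 = 0.9258
MRP = 13.68% − 5.08% = 8.60%
E(R_P) = R_f + β_P × MRP = 5.08% + 0.9258 × 8.60% = 13.04%

13.04%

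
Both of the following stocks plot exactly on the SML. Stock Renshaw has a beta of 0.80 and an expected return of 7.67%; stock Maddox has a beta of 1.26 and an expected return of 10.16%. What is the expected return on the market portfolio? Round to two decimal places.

Both satisfy E(R) = R_f + β·MRP, so the slope of the SML is
MRP = (10.16% − 7.67%) / (1.26 − 0.80) = 2.49% / 0.46 = 5.4130%
R_f = E(R_Renshaw) − β_Renshaw·MRP = 7.67% − 0.80 × 5.4130% = 3.3396%
E(R_m) = R_f + MRP = 3.3396% + 5.4130% = 8.75%

8.75%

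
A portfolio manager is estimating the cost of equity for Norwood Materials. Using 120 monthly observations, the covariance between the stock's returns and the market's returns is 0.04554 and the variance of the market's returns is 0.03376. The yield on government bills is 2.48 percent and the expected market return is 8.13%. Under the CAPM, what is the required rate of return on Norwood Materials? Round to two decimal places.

10.10%

β = Cov(R_i, R_m) / Var(R_m) = 0.04554 / 0.03376 = 1.3489
MRP = 8.13% − 2.48% = 5.65%
E(R) = R_f + β × MRP = 2.48% + 1.3489 × 5.65% = 10.10%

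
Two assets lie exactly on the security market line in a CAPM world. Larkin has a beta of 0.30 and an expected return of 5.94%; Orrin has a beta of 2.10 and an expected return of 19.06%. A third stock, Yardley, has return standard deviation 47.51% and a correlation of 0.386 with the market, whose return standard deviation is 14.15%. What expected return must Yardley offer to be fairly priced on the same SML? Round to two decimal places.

13.20%

MRP = (19.06% − 5.94%) / (2.10 − 0.30) = 7.2889%
R_f = 5.94% − 0.30 × 7.2889% = 3.7533%
β_Yardley = ρ·σ_i/σ_m = 0.386 × 47.51 / 14.15 = 1.2960
E(R_Yardley) = R_f + β × MRP = 3.7533% + 1.2960 × 7.2889% = 13.20%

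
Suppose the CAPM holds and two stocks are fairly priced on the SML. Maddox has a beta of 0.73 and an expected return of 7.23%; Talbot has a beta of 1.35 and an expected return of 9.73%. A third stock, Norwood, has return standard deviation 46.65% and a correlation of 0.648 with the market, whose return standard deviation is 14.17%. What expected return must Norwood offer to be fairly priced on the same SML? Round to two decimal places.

MRP = (9.73% − 7.23%) / (1.35 − 0.73) = 4.0323%
R_f = 7.23% − 0.73 × 4.0323% = 4.2864%
β_Norwood = ρ·σ_i/σ_m = 0.648 × 46.65 / 14.17 = 2.1333
E(R_Norwood) = R_f + β × MRP = 4.2864% + 2.1333 × 4.0323% = 12.89%

12.89%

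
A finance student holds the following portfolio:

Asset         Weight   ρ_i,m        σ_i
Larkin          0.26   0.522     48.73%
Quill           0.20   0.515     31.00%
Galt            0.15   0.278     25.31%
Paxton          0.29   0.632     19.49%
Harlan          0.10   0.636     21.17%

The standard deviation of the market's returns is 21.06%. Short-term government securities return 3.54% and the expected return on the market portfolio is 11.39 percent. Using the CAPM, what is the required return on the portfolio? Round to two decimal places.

9.42%

β_Larkin = 0.522 × 48.73% / 21.06% = 1.2078
β_Quill = 0.515 × 31.00% / 21.06% = 0.7581
β_Galt = 0.278 × 25.31% / 21.06% = 0.3341
β_Paxton = 0.632 × 19.49% / 21.06% = 0.5849
β_Harlan = 0.636 × 21.17% / 21.06% = 0.6393
β_P = Σ w_i β_i = 0.26×1.2078 + 0.20×0.7581 + 0.15×0.3341 + 0.29×0.5849 + 0.10×0.6393 = 0.7493
MRP = 11.39% − 3.54% = 7.85%
E(R_P) = R_f + β_P × MRP = 3.54% + 0.7493 × 7.85% = 9.42%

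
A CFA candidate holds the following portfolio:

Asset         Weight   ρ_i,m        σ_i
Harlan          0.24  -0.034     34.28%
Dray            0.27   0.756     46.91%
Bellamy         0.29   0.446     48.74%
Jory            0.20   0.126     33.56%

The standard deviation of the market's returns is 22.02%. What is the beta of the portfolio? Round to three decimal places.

0.747

β_Harlan = -0.034 × 34.28% / 22.02% = -0.0529
β_Dray = 0.756 × 46.91% / 22.02% = 1.6105
β_Bellamy = 0.446 × 48.74% / 22.02% = 0.9872
β_Jory = 0.126 × 33.56% / 22.02% = 0.1920
β_P = Σ w_i β_i = 0.24×-0.0529 + 0.27×1.6105 + 0.29×0.9872 + 0.20×0.1920 = 0.7468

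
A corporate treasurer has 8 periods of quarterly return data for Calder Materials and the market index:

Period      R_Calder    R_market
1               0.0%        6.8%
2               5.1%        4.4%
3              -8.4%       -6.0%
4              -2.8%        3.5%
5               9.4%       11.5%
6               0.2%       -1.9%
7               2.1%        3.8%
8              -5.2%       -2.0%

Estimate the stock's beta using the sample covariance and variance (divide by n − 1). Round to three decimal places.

Mean R_i = (0.0 + 5.1 − 8.4 − 2.8 + 9.4 + 0.2 + 2.1 − 5.2) / 8 = 0.0500%
Mean R_m = (6.8 + 4.4 − 6.0 + 3.5 + 11.5 − 1.9 + 3.8 − 2.0) / 8 = 2.5125%
Σ(R_i − R̄_i)(R_m − R̄_m) = 188.1350  ⇒  Cov = 188.1350 / 7 = 26.8764
Σ(R_m − R̄_m)² = 217.6488  ⇒  Var(R_m) = 217.6488 / 7 = 31.0927
β = Cov / Var(R_m) = 26.8764 / 31.0927 = 0.8644

0.864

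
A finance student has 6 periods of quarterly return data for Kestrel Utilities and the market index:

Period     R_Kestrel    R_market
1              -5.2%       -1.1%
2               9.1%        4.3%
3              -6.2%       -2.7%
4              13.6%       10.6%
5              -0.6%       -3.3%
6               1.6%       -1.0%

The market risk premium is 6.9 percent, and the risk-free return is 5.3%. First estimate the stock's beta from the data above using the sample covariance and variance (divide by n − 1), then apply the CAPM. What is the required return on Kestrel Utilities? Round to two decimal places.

Mean R_i = (-5.2 + 9.1 − 6.2 + 13.6 − 0.6 + 1.6) / 6 = 2.0500%
Mean R_m = (-1.1 + 4.3 − 2.7 + 10.6 − 3.3 − 1.0) / 6 = 1.1333%
Σ(R_i − R̄_i)(R_m − R̄_m) = 192.1900  ⇒  Cov = 192.1900 / 5 = 38.4380
Σ(R_m − R̄_m)² = 143.5333  ⇒  Var(R_m) = 143.5333 / 5 = 28.7067
β = Cov / Var(R_m) = 38.4380 / 28.7067 = 1.3390
E(R) = R_f + β × MRP = 5.3% + 1.3390 × 6.9% = 14.54%

14.54%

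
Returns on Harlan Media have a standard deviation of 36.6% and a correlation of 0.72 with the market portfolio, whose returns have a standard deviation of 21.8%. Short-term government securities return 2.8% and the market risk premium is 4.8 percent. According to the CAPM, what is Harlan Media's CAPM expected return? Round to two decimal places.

8.60%

β = ρ × σ_i / σ_m = 0.72 × 36.6% / 21.8% = 1.2088
E(R) = 2.8% + 1.2088 × 4.8% = 8.60%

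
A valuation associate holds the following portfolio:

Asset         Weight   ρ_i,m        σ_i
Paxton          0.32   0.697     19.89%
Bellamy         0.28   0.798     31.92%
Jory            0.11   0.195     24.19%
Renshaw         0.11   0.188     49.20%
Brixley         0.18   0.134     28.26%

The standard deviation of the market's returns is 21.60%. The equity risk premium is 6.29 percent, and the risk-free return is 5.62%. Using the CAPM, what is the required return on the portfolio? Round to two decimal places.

β_Paxton = 0.697 × 19.89% / 21.60% = 0.6418
β_Bellamy = 0.798 × 31.92% / 21.60% = 1.1793
β_Jory = 0.195 × 24.19% / 21.60% = 0.2184
β_Renshaw = 0.188 × 49.20% / 21.60% = 0.4282
β_Brixley = 0.134 × 28.26% / 21.60% = 0.1753
β_P = Σ w_i β_i = 0.32×0.6418 + 0.28×1.1793 + 0.11×0.2184 + 0.11×0.4282 + 0.18×0.1753 = 0.6383
E(R_P) = R_f + β_P × MRP = 5.62% + 0.6383 × 6.29% = 9.63%

9.63%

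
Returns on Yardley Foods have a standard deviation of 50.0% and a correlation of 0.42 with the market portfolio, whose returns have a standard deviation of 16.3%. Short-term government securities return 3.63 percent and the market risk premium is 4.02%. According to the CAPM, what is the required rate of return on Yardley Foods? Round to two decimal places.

8.81%

β = ρ × σ_i / σ_m = 0.42 × 50.0% / 16.3% = 1.2883
E(R) = 3.63% + 1.2883 × 4.02% = 8.81%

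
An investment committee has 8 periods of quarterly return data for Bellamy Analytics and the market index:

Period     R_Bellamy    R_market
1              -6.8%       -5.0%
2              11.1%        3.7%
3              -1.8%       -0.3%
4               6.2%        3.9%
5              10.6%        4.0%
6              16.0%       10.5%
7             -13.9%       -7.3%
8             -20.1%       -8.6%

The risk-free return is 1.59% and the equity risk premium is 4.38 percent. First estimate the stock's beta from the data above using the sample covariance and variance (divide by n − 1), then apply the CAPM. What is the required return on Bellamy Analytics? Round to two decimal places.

9.92%

Mean R_i = (-6.8 + 11.1 − 1.8 + 6.2 + 10.6 + 16.0 − 13.9 − 20.1) / 8 = 0.1625%
Mean R_m = (-5.0 + 3.7 − 0.3 + 3.9 + 4.0 + 10.5 − 7.3 − 8.6) / 8 = 0.1125%
Σ(R_i − R̄_i)(R_m − R̄_m) = 584.3738  ⇒  Cov = 584.3738 / 7 = 83.4820
Σ(R_m − R̄_m)² = 307.3888  ⇒  Var(R_m) = 307.3888 / 7 = 43.9127
β = Cov / Var(R_m) = 83.4820 / 43.9127 = 1.9011
E(R) = R_f + β × MRP = 1.59% + 1.9011 × 4.38% = 9.92%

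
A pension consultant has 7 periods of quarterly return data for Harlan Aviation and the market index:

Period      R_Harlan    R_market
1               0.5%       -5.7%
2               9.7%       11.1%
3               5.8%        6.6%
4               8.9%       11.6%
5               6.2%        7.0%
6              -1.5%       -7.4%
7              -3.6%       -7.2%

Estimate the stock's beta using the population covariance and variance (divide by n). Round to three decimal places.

Mean R_i = (0.5 + 9.7 + 5.8 + 8.9 + 6.2 − 1.5 − 3.6) / 7 = 3.7143%
Mean R_m = (-5.7 + 11.1 + 6.6 + 11.6 + 7.0 − 7.4 − 7.2) / 7 = 2.2857%
Σ(R_i − R̄_i)(R_m − R̄_m) = 267.3314  ⇒  Cov = 267.3314 / 7 = 38.1902
Σ(R_m − R̄_m)² = 452.8486  ⇒  Var(R_m) = 452.8486 / 7 = 64.6927
β = Cov / Var(R_m) = 38.1902 / 64.6927 = 0.5903

0.590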